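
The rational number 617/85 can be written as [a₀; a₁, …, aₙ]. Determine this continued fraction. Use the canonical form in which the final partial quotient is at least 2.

[7; 3, 1, 6, 3]

617 ÷ 85 → quotient 7, remainder 22
85 ÷ 22 → quotient 3, remainder 19
22 ÷ 19 → quotient 1, remainder 3
19 ÷ 3 → quotient 6, remainder 1
3 ÷ 1 → quotient 3, remainder 0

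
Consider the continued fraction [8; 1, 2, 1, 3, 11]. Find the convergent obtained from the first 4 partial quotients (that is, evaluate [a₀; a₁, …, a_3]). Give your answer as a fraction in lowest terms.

Use the convergent recurrence hₖ = aₖ·hₖ₋₁ + hₖ₋₂ (and likewise for the denominators kₖ):
a_0 = 8: 8/1
a_1 = 1: 9/1
a_2 = 2: 26/3
a_3 = 1: 35/4

35/4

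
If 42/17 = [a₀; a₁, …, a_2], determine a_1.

Repeatedly divide and take the remainder:
⌊42/17⌋ = 2, remainder 8
⌊17/8⌋ = 2, remainder 1

2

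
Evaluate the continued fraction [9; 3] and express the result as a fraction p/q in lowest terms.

28/3

a_0 = 9: 9/1
a_1 = 3: 28/3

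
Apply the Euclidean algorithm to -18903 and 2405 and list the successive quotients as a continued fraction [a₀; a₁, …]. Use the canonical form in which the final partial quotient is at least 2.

[-8; 7, 7, 3, 15]

Repeatedly divide and take the remainder:
-18903 ÷ 2405 → quotient -8, remainder 337
2405 ÷ 337 → quotient 7, remainder 46
337 ÷ 46 → quotient 7, remainder 15
46 ÷ 15 → quotient 3, remainder 1
15 ÷ 1 → quotient 15, remainder 0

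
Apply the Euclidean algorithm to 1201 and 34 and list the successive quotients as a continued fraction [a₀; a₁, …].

⌊1201/34⌋ = 35, remainder 11
⌊34/11⌋ = 3, remainder 1
⌊11/1⌋ = 11, remainder 0

[35; 3, 11]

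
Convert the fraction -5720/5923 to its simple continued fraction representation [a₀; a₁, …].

⌊-5720/5923⌋ = -1, remainder 203
⌊5923/203⌋ = 29, remainder 36
⌊203/36⌋ = 5, remainder 23
⌊36/23⌋ = 1, remainder 13
⌊23/13⌋ = 1, remainder 10
⌊13/10⌋ = 1, remainder 3
⌊10/3⌋ = 3, remainder 1
⌊3/1⌋ = 3, remainder 0

[-1; 29, 5, 1, 1, 1, 3, 3]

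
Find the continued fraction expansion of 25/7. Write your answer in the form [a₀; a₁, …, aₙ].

[3; 1, 1, 3]

Apply division with remainder until the remainder is 0:
25 = 3·7 + 4, so a_0 = 3
7 = 1·4 + 3, so a_1 = 1
4 = 1·3 + 1, so a_2 = 1
3 = 3·1 + 0, so a_3 = 3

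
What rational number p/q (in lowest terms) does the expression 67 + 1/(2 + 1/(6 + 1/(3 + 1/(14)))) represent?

39601/587

a_0 = 67: 67/1
a_1 = 2: 135/2
a_2 = 6: 877/13
a_3 = 3: 2766/41
a_4 = 14: 39601/587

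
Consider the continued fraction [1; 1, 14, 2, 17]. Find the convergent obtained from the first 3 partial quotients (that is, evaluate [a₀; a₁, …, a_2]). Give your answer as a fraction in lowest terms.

Start with 14.
1 + 1/(14/1) = 1 + 1/14 = 15/14
1 + 1/(15/14) = 1 + 14/15 = 29/15

29/15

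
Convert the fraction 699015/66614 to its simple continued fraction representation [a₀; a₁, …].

[10; 2, 38, 20, 10, 1, 3]

Run the Euclidean algorithm, recording each quotient:
699015 = 10·66614 + 32875, so a_0 = 10
66614 = 2·32875 + 864, so a_1 = 2
32875 = 38·864 + 43, so a_2 = 38
864 = 20·43 + 4, so a_3 = 20
43 = 10·4 + 3, so a_4 = 10
4 = 1·3 + 1, so a_5 = 1
3 = 3·1 + 0, so a_6 = 3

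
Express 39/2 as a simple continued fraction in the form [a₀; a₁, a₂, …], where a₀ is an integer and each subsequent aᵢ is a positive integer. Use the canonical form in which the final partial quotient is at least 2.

[19; 2]

Apply division with remainder until the remainder is 0:
39 ÷ 2 → quotient 19, remainder 1
2 ÷ 1 → quotient 2, remainder 0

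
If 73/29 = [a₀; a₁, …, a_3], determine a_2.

⌊73/29⌋ = 2, remainder 15
⌊29/15⌋ = 1, remainder 14
⌊15/14⌋ = 1, remainder 1

1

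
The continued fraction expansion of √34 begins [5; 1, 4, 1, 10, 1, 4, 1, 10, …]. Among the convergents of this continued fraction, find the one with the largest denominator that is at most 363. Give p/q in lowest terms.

a_0 = 5: 5/1  (≤ bound)
a_1 = 1: 6/1  (≤ bound)
a_2 = 4: 29/5  (≤ bound)
a_3 = 1: 35/6  (≤ bound)
a_4 = 10: 379/65  (≤ bound)
a_5 = 1: 414/71  (≤ bound)
a_6 = 4: 2035/349  (≤ bound)
a_7 = 1: 2449/420  (> 363, stop)

2035/349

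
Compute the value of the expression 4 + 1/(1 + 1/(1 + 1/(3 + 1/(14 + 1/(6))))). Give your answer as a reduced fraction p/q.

a_0 = 4: 4/1
a_1 = 1: 5/1
a_2 = 1: 9/2
a_3 = 3: 32/7
a_4 = 14: 457/100
a_5 = 6: 2774/607

2774/607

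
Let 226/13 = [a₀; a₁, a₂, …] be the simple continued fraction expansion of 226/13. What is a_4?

2

226 ÷ 13 → quotient 17, remainder 5
13 ÷ 5 → quotient 2, remainder 3
5 ÷ 3 → quotient 1, remainder 2
3 ÷ 2 → quotient 1, remainder 1
2 ÷ 1 → quotient 2, remainder 0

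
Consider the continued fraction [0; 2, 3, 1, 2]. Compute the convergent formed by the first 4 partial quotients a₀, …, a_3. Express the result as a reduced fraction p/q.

Compute successive convergents:
a_0 = 0: 0/1
a_1 = 2: 1/2
a_2 = 3: 3/7
a_3 = 1: 4/9

4/9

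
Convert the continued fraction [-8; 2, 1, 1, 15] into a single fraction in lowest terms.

Start with 15.
1 + 1/(15/1) = 1 + 1/15 = 16/15
1 + 1/(16/15) = 1 + 15/16 = 31/16
2 + 1/(31/16) = 2 + 16/31 = 78/31
-8 + 1/(78/31) = -8 + 31/78 = -593/78

-593/78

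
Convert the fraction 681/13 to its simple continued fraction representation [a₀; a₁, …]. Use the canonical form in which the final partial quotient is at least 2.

[52; 2, 1, 1, 2]

681 = 52·13 + 5, so a_0 = 52
13 = 2·5 + 3, so a_1 = 2
5 = 1·3 + 2, so a_2 = 1
3 = 1·2 + 1, so a_3 = 1
2 = 2·1 + 0, so a_4 = 2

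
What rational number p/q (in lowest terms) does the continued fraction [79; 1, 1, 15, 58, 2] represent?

288723/3631

a_0 = 79: 79/1
a_1 = 1: 80/1
a_2 = 1: 159/2
a_3 = 15: 2465/31
a_4 = 58: 143129/1800
a_5 = 2: 288723/3631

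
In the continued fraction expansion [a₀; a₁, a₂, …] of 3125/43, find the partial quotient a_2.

Apply division with remainder until the remainder is 0:
⌊3125/43⌋ = 72, remainder 29
⌊43/29⌋ = 1, remainder 14
⌊29/14⌋ = 2, remainder 1

2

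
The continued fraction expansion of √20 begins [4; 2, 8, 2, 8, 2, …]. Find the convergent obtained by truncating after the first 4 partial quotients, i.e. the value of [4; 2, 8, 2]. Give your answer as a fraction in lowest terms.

161/36

Start with 2.
8 + 1/(2/1) = 8 + 1/2 = 17/2
2 + 1/(17/2) = 2 + 2/17 = 36/17
4 + 1/(36/17) = 4 + 17/36 = 161/36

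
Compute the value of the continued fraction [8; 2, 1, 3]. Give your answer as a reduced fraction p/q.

a_0 = 8: 8/1
a_1 = 2: 17/2
a_2 = 1: 25/3
a_3 = 3: 92/11

92/11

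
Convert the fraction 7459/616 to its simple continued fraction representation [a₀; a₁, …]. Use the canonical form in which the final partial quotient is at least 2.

[12; 9, 5, 6, 2]

7459 = 12·616 + 67, so a_0 = 12
616 = 9·67 + 13, so a_1 = 9
67 = 5·13 + 2, so a_2 = 5
13 = 6·2 + 1, so a_3 = 6
2 = 2·1 + 0, so a_4 = 2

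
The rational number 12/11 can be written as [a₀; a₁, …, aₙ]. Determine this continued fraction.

[1; 11]

Apply division with remainder until the remainder is 0:
12 = 1·11 + 1, so a_0 = 1
11 = 11·1 + 0, so a_1 = 11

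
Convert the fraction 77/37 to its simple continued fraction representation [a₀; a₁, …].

[2; 12, 3]

77 = 2·37 + 3, so a_0 = 2
37 = 12·3 + 1, so a_1 = 12
3 = 3·1 + 0, so a_2 = 3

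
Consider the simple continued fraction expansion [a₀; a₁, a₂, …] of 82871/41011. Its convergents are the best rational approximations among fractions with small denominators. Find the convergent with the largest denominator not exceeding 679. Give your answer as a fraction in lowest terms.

List convergents until the denominator exceeds the bound:
a_0 = 2: 2/1  (≤ bound)
a_1 = 48: 97/48  (≤ bound)
a_2 = 3: 293/145  (≤ bound)
a_3 = 3: 976/483  (≤ bound)
a_4 = 1: 1269/628  (≤ bound)
a_5 = 1: 2245/1111  (> 679, stop)

1269/628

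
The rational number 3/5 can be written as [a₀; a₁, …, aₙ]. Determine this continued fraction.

[0; 1, 1, 2]

3 = 0·5 + 3, so a_0 = 0
5 = 1·3 + 2, so a_1 = 1
3 = 1·2 + 1, so a_2 = 1
2 = 2·1 + 0, so a_3 = 2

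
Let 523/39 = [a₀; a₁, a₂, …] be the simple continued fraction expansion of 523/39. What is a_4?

Apply division with remainder until the remainder is 0:
523 = 13·39 + 16, so a_0 = 13
39 = 2·16 + 7, so a_1 = 2
16 = 2·7 + 2, so a_2 = 2
7 = 3·2 + 1, so a_3 = 3
2 = 2·1 + 0, so a_4 = 2

2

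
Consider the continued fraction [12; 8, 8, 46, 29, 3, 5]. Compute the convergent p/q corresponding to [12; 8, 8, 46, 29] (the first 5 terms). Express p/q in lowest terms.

Start with 29.
46 + 1/(29/1) = 46 + 1/29 = 1335/29
8 + 1/(1335/29) = 8 + 29/1335 = 10709/1335
8 + 1/(10709/1335) = 8 + 1335/10709 = 87007/10709
12 + 1/(87007/10709) = 12 + 10709/87007 = 1054793/87007

1054793/87007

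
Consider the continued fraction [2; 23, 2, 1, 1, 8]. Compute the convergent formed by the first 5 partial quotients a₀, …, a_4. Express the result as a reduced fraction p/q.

a_0 = 2: 2/1
a_1 = 23: 47/23
a_2 = 2: 96/47
a_3 = 1: 143/70
a_4 = 1: 239/117

239/117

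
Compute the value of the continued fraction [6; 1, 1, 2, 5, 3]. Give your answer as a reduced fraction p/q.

Compute successive convergents:
a_0 = 6: 6/1
a_1 = 1: 7/1
a_2 = 1: 13/2
a_3 = 2: 33/5
a_4 = 5: 178/27
a_5 = 3: 567/86

567/86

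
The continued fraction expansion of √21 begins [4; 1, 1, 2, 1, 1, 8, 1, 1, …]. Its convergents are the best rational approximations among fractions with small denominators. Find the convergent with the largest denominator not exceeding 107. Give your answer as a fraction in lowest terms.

a_0 = 4: 4/1  (≤ bound)
a_1 = 1: 5/1  (≤ bound)
a_2 = 1: 9/2  (≤ bound)
a_3 = 2: 23/5  (≤ bound)
a_4 = 1: 32/7  (≤ bound)
a_5 = 1: 55/12  (≤ bound)
a_6 = 8: 472/103  (≤ bound)
a_7 = 1: 527/115  (> 107, stop)

472/103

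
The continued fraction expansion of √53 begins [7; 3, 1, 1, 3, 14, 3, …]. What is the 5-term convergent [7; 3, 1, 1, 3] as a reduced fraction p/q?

182/25

Compute successive convergents:
a_0 = 7: 7/1
a_1 = 3: 22/3
a_2 = 1: 29/4
a_3 = 1: 51/7
a_4 = 3: 182/25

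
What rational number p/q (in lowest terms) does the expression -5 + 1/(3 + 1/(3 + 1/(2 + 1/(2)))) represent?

a_0 = -5: -5/1
a_1 = 3: -14/3
a_2 = 3: -47/10
a_3 = 2: -108/23
a_4 = 2: -263/56

-263/56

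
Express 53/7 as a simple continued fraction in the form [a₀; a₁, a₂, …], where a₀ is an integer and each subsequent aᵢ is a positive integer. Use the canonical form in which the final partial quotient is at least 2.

Repeatedly divide and take the remainder:
53 ÷ 7 → quotient 7, remainder 4
7 ÷ 4 → quotient 1, remainder 3
4 ÷ 3 → quotient 1, remainder 1
3 ÷ 1 → quotient 3, remainder 0

[7; 1, 1, 3]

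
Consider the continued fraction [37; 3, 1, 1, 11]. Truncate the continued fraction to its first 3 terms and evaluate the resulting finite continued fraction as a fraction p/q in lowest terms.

Start with 1.
3 + 1/(1/1) = 3 + 1/1 = 4/1
37 + 1/(4/1) = 37 + 1/4 = 149/4

149/4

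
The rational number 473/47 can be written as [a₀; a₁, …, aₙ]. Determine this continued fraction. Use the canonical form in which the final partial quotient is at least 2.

Repeatedly divide and take the remainder:
473 = 10·47 + 3, so a_0 = 10
47 = 15·3 + 2, so a_1 = 15
3 = 1·2 + 1, so a_2 = 1
2 = 2·1 + 0, so a_3 = 2

[10; 15, 1, 2]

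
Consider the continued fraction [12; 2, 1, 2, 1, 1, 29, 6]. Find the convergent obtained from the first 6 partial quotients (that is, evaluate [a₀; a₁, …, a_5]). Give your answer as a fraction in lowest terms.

a_0 = 12: 12/1
a_1 = 2: 25/2
a_2 = 1: 37/3
a_3 = 2: 99/8
a_4 = 1: 136/11
a_5 = 1: 235/19

235/19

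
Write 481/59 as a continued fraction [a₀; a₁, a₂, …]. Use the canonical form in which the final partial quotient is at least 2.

⌊481/59⌋ = 8, remainder 9
⌊59/9⌋ = 6, remainder 5
⌊9/5⌋ = 1, remainder 4
⌊5/4⌋ = 1, remainder 1
⌊4/1⌋ = 4, remainder 0

[8; 6, 1, 1, 4]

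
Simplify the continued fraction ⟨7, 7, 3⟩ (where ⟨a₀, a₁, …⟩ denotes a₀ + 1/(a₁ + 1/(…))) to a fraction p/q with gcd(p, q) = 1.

157/22

a_0 = 7: 7/1
a_1 = 7: 50/7
a_2 = 3: 157/22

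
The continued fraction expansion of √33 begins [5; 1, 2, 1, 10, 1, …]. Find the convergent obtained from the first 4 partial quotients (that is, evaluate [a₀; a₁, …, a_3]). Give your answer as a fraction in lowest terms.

23/4

Collapse the nested fraction from the inside out:
Start with 1.
2 + 1/(1/1) = 2 + 1/1 = 3/1
1 + 1/(3/1) = 1 + 1/3 = 4/3
5 + 1/(4/3) = 5 + 3/4 = 23/4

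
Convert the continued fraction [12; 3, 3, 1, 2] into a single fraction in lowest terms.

Collapse the nested fraction from the inside out:
Start with 2.
1 + 1/(2/1) = 1 + 1/2 = 3/2
3 + 1/(3/2) = 3 + 2/3 = 11/3
3 + 1/(11/3) = 3 + 3/11 = 36/11
12 + 1/(36/11) = 12 + 11/36 = 443/36

443/36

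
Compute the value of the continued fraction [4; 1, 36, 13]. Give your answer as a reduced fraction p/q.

2397/482

a_0 = 4: 4/1
a_1 = 1: 5/1
a_2 = 36: 184/37
a_3 = 13: 2397/482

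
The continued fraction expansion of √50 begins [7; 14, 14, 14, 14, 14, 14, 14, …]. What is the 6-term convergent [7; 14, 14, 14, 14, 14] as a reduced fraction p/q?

Start with 14.
14 + 1/(14/1) = 14 + 1/14 = 197/14
14 + 1/(197/14) = 14 + 14/197 = 2772/197
14 + 1/(2772/197) = 14 + 197/2772 = 39005/2772
14 + 1/(39005/2772) = 14 + 2772/39005 = 548842/39005
7 + 1/(548842/39005) = 7 + 39005/548842 = 3880899/548842

3880899/548842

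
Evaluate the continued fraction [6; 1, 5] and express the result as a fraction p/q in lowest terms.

41/6

a_0 = 6: 6/1
a_1 = 1: 7/1
a_2 = 5: 41/6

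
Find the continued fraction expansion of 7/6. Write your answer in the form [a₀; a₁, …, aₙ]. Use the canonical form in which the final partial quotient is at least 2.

[1; 6]

Apply division with remainder until the remainder is 0:
⌊7/6⌋ = 1, remainder 1
⌊6/1⌋ = 6, remainder 0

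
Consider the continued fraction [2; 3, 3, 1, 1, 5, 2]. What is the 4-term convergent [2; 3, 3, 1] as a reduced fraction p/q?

30/13

Use the convergent recurrence hₖ = aₖ·hₖ₋₁ + hₖ₋₂ (and likewise for the denominators kₖ):
a_0 = 2: 2/1
a_1 = 3: 7/3
a_2 = 3: 23/10
a_3 = 1: 30/13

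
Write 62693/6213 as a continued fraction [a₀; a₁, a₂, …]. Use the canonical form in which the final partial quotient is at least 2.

[10; 11, 28, 6, 1, 2]

62693 ÷ 6213 → quotient 10, remainder 563
6213 ÷ 563 → quotient 11, remainder 20
563 ÷ 20 → quotient 28, remainder 3
20 ÷ 3 → quotient 6, remainder 2
3 ÷ 2 → quotient 1, remainder 1
2 ÷ 1 → quotient 2, remainder 0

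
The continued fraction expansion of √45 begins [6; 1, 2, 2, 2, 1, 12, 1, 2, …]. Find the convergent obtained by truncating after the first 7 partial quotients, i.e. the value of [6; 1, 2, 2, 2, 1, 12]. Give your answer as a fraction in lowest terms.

2046/305

Starting at the tail and folding back:
Start with 12.
1 + 1/(12/1) = 1 + 1/12 = 13/12
2 + 1/(13/12) = 2 + 12/13 = 38/13
2 + 1/(38/13) = 2 + 13/38 = 89/38
2 + 1/(89/38) = 2 + 38/89 = 216/89
1 + 1/(216/89) = 1 + 89/216 = 305/216
6 + 1/(305/216) = 6 + 216/305 = 2046/305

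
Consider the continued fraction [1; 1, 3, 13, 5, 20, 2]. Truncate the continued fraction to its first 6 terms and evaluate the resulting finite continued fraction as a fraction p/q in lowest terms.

Compute successive convergents:
a_0 = 1: 1/1
a_1 = 1: 2/1
a_2 = 3: 7/4
a_3 = 13: 93/53
a_4 = 5: 472/269
a_5 = 20: 9533/5433

9533/5433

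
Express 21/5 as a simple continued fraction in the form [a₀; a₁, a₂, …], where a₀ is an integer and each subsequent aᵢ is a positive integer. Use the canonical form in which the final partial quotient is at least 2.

[4; 5]

Run the Euclidean algorithm, recording each quotient:
⌊21/5⌋ = 4, remainder 1
⌊5/1⌋ = 5, remainder 0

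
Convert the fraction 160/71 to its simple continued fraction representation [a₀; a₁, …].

160 ÷ 71 → quotient 2, remainder 18
71 ÷ 18 → quotient 3, remainder 17
18 ÷ 17 → quotient 1, remainder 1
17 ÷ 1 → quotient 17, remainder 0

[2; 3, 1, 17]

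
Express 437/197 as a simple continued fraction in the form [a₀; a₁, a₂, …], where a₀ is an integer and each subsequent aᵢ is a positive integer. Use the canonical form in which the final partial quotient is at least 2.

Repeatedly divide and take the remainder:
437 ÷ 197 → quotient 2, remainder 43
197 ÷ 43 → quotient 4, remainder 25
43 ÷ 25 → quotient 1, remainder 18
25 ÷ 18 → quotient 1, remainder 7
18 ÷ 7 → quotient 2, remainder 4
7 ÷ 4 → quotient 1, remainder 3
4 ÷ 3 → quotient 1, remainder 1
3 ÷ 1 → quotient 3, remainder 0

[2; 4, 1, 1, 2, 1, 1, 3]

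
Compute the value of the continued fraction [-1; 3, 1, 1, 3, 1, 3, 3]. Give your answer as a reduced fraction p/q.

-284/395

Start with 3.
3 + 1/(3/1) = 3 + 1/3 = 10/3
1 + 1/(10/3) = 1 + 3/10 = 13/10
3 + 1/(13/10) = 3 + 10/13 = 49/13
1 + 1/(49/13) = 1 + 13/49 = 62/49
1 + 1/(62/49) = 1 + 49/62 = 111/62
3 + 1/(111/62) = 3 + 62/111 = 395/111
-1 + 1/(395/111) = -1 + 111/395 = -284/395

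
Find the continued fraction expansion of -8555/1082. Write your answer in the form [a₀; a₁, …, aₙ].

[-8; 10, 1, 2, 2, 14]

-8555 = -8·1082 + 101, so a_0 = -8
1082 = 10·101 + 72, so a_1 = 10
101 = 1·72 + 29, so a_2 = 1
72 = 2·29 + 14, so a_3 = 2
29 = 2·14 + 1, so a_4 = 2
14 = 14·1 + 0, so a_5 = 14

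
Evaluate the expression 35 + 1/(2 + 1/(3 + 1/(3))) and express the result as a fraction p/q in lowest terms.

815/23

Start with 3.
3 + 1/(3/1) = 3 + 1/3 = 10/3
2 + 1/(10/3) = 2 + 3/10 = 23/10
35 + 1/(23/10) = 35 + 10/23 = 815/23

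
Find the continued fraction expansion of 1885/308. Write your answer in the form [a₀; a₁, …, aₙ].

[6; 8, 3, 12]

1885 = 6·308 + 37, so a_0 = 6
308 = 8·37 + 12, so a_1 = 8
37 = 3·12 + 1, so a_2 = 3
12 = 12·1 + 0, so a_3 = 12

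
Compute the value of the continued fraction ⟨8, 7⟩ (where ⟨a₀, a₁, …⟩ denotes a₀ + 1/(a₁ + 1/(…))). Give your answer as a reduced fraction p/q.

Use the convergent recurrence hₖ = aₖ·hₖ₋₁ + hₖ₋₂ (and likewise for the denominators kₖ):
a_0 = 8: 8/1
a_1 = 7: 57/7

57/7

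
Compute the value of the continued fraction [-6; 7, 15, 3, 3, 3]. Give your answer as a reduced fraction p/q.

-20903/3568

Collapse the nested fraction from the inside out:
Start with 3.
3 + 1/(3/1) = 3 + 1/3 = 10/3
3 + 1/(10/3) = 3 + 3/10 = 33/10
15 + 1/(33/10) = 15 + 10/33 = 505/33
7 + 1/(505/33) = 7 + 33/505 = 3568/505
-6 + 1/(3568/505) = -6 + 505/3568 = -20903/3568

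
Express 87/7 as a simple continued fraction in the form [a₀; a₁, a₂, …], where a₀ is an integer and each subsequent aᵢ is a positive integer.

⌊87/7⌋ = 12, remainder 3
⌊7/3⌋ = 2, remainder 1
⌊3/1⌋ = 3, remainder 0

[12; 2, 3]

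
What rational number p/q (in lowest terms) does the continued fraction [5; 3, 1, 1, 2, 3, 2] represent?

739/140

a_0 = 5: 5/1
a_1 = 3: 16/3
a_2 = 1: 21/4
a_3 = 1: 37/7
a_4 = 2: 95/18
a_5 = 3: 322/61
a_6 = 2: 739/140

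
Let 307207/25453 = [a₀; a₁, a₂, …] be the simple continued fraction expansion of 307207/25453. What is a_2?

Run the Euclidean algorithm, recording each quotient:
307207 ÷ 25453 → quotient 12, remainder 1771
25453 ÷ 1771 → quotient 14, remainder 659
1771 ÷ 659 → quotient 2, remainder 453

2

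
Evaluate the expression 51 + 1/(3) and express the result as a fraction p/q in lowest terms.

154/3

Starting at the tail and folding back:
Start with 3.
51 + 1/(3/1) = 51 + 1/3 = 154/3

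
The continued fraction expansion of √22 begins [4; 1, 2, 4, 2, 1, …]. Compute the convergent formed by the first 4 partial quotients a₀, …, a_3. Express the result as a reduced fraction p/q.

61/13

Start with 4.
2 + 1/(4/1) = 2 + 1/4 = 9/4
1 + 1/(9/4) = 1 + 4/9 = 13/9
4 + 1/(13/9) = 4 + 9/13 = 61/13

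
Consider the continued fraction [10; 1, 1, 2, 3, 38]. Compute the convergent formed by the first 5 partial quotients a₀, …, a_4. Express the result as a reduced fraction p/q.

180/17

Compute successive convergents:
a_0 = 10: 10/1
a_1 = 1: 11/1
a_2 = 1: 21/2
a_3 = 2: 53/5
a_4 = 3: 180/17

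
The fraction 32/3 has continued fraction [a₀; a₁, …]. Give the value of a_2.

2

⌊32/3⌋ = 10, remainder 2
⌊3/2⌋ = 1, remainder 1
⌊2/1⌋ = 2, remainder 0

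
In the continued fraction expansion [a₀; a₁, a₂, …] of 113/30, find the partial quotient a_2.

3

⌊113/30⌋ = 3, remainder 23
⌊30/23⌋ = 1, remainder 7
⌊23/7⌋ = 3, remainder 2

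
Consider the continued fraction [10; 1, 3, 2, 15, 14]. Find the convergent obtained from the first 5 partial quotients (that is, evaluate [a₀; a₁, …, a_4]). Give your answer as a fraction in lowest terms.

1498/139

Start with 15.
2 + 1/(15/1) = 2 + 1/15 = 31/15
3 + 1/(31/15) = 3 + 15/31 = 108/31
1 + 1/(108/31) = 1 + 31/108 = 139/108
10 + 1/(139/108) = 10 + 108/139 = 1498/139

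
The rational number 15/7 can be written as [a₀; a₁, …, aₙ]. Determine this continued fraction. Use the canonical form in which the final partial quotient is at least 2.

Apply division with remainder until the remainder is 0:
15 = 2·7 + 1, so a_0 = 2
7 = 7·1 + 0, so a_1 = 7

[2; 7]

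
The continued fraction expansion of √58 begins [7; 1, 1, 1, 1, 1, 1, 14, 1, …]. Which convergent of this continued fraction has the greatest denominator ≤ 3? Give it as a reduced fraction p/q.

23/3

a_0 = 7: 7/1  (≤ bound)
a_1 = 1: 8/1  (≤ bound)
a_2 = 1: 15/2  (≤ bound)
a_3 = 1: 23/3  (≤ bound)
a_4 = 1: 38/5  (> 3, stop)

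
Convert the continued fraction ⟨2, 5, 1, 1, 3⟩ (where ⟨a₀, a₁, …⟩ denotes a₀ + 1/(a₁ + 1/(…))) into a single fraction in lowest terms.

85/39

Start with 3.
1 + 1/(3/1) = 1 + 1/3 = 4/3
1 + 1/(4/3) = 1 + 3/4 = 7/4
5 + 1/(7/4) = 5 + 4/7 = 39/7
2 + 1/(39/7) = 2 + 7/39 = 85/39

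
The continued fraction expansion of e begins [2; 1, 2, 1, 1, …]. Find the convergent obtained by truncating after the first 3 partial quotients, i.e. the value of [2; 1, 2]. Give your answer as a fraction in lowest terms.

Start with 2.
1 + 1/(2/1) = 1 + 1/2 = 3/2
2 + 1/(3/2) = 2 + 2/3 = 8/3

8/3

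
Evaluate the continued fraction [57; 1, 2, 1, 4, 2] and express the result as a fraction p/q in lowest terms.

a_0 = 57: 57/1
a_1 = 1: 58/1
a_2 = 2: 173/3
a_3 = 1: 231/4
a_4 = 4: 1097/19
a_5 = 2: 2425/42

2425/42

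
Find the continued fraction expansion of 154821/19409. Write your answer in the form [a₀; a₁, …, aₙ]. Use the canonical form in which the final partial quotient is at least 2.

Apply division with remainder until the remainder is 0:
154821 ÷ 19409 → quotient 7, remainder 18958
19409 ÷ 18958 → quotient 1, remainder 451
18958 ÷ 451 → quotient 42, remainder 16
451 ÷ 16 → quotient 28, remainder 3
16 ÷ 3 → quotient 5, remainder 1
3 ÷ 1 → quotient 3, remainder 0

[7; 1, 42, 28, 5, 3]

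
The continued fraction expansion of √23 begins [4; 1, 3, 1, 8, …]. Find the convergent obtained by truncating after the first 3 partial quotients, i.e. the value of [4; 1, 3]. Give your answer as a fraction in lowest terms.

Compute successive convergents:
a_0 = 4: 4/1
a_1 = 1: 5/1
a_2 = 3: 19/4

19/4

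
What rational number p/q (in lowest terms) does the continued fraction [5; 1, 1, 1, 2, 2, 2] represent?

259/46

Collapse the nested fraction from the inside out:
Start with 2.
2 + 1/(2/1) = 2 + 1/2 = 5/2
2 + 1/(5/2) = 2 + 2/5 = 12/5
1 + 1/(12/5) = 1 + 5/12 = 17/12
1 + 1/(17/12) = 1 + 12/17 = 29/17
1 + 1/(29/17) = 1 + 17/29 = 46/29
5 + 1/(46/29) = 5 + 29/46 = 259/46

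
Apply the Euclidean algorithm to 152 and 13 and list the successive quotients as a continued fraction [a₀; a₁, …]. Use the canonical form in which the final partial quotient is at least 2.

Run the Euclidean algorithm, recording each quotient:
⌊152/13⌋ = 11, remainder 9
⌊13/9⌋ = 1, remainder 4
⌊9/4⌋ = 2, remainder 1
⌊4/1⌋ = 4, remainder 0

[11; 1, 2, 4]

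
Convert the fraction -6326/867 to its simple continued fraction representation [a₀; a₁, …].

Apply division with remainder until the remainder is 0:
-6326 ÷ 867 → quotient -8, remainder 610
867 ÷ 610 → quotient 1, remainder 257
610 ÷ 257 → quotient 2, remainder 96
257 ÷ 96 → quotient 2, remainder 65
96 ÷ 65 → quotient 1, remainder 31
65 ÷ 31 → quotient 2, remainder 3
31 ÷ 3 → quotient 10, remainder 1
3 ÷ 1 → quotient 3, remainder 0

[-8; 1, 2, 2, 1, 2, 10, 3]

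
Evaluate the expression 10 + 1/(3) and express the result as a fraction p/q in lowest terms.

31/3

a_0 = 10: 10/1
a_1 = 3: 31/3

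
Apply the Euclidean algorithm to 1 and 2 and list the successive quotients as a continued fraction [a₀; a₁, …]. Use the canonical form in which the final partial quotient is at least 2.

1 ÷ 2 → quotient 0, remainder 1
2 ÷ 1 → quotient 2, remainder 0

[0; 2]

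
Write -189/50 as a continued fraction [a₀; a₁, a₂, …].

-189 ÷ 50 → quotient -4, remainder 11
50 ÷ 11 → quotient 4, remainder 6
11 ÷ 6 → quotient 1, remainder 5
6 ÷ 5 → quotient 1, remainder 1
5 ÷ 1 → quotient 5, remainder 0

[-4; 4, 1, 1, 5]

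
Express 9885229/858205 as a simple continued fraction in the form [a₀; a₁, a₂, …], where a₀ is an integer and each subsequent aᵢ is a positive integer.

Run the Euclidean algorithm, recording each quotient:
9885229 = 11·858205 + 444974, so a_0 = 11
858205 = 1·444974 + 413231, so a_1 = 1
444974 = 1·413231 + 31743, so a_2 = 1
413231 = 13·31743 + 572, so a_3 = 13
31743 = 55·572 + 283, so a_4 = 55
572 = 2·283 + 6, so a_5 = 2
283 = 47·6 + 1, so a_6 = 47
6 = 6·1 + 0, so a_7 = 6

[11; 1, 1, 13, 55, 2, 47, 6]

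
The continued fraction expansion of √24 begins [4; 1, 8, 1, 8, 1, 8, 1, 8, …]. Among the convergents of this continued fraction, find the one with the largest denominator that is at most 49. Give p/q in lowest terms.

a_0 = 4: 4/1  (≤ bound)
a_1 = 1: 5/1  (≤ bound)
a_2 = 8: 44/9  (≤ bound)
a_3 = 1: 49/10  (≤ bound)
a_4 = 8: 436/89  (> 49, stop)

49/10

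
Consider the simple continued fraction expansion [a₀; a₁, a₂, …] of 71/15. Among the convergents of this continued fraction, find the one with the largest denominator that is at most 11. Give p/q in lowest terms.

19/4

List convergents until the denominator exceeds the bound:
a_0 = 4: 4/1  (≤ bound)
a_1 = 1: 5/1  (≤ bound)
a_2 = 2: 14/3  (≤ bound)
a_3 = 1: 19/4  (≤ bound)
a_4 = 3: 71/15  (> 11, stop)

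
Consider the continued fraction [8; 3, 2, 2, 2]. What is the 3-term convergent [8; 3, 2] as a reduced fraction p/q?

Compute successive convergents:
a_0 = 8: 8/1
a_1 = 3: 25/3
a_2 = 2: 58/7

58/7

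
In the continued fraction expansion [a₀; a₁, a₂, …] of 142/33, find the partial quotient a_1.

Repeatedly divide and take the remainder:
⌊142/33⌋ = 4, remainder 10
⌊33/10⌋ = 3, remainder 3

3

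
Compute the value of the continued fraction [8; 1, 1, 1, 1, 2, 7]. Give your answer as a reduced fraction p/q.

Starting at the tail and folding back:
Start with 7.
2 + 1/(7/1) = 2 + 1/7 = 15/7
1 + 1/(15/7) = 1 + 7/15 = 22/15
1 + 1/(22/15) = 1 + 15/22 = 37/22
1 + 1/(37/22) = 1 + 22/37 = 59/37
1 + 1/(59/37) = 1 + 37/59 = 96/59
8 + 1/(96/59) = 8 + 59/96 = 827/96

827/96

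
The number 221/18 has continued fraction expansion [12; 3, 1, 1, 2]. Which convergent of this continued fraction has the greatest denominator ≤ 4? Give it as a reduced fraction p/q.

49/4

a_0 = 12: 12/1  (≤ bound)
a_1 = 3: 37/3  (≤ bound)
a_2 = 1: 49/4  (≤ bound)
a_3 = 1: 86/7  (> 4, stop)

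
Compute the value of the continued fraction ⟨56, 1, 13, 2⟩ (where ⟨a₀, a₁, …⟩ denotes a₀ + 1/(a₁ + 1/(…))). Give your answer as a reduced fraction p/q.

1651/29

a_0 = 56: 56/1
a_1 = 1: 57/1
a_2 = 13: 797/14
a_3 = 2: 1651/29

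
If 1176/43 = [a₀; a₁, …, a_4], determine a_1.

2

Apply division with remainder until the remainder is 0:
⌊1176/43⌋ = 27, remainder 15
⌊43/15⌋ = 2, remainder 13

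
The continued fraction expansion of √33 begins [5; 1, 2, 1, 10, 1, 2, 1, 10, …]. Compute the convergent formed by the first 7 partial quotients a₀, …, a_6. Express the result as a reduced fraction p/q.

Compute successive convergents:
a_0 = 5: 5/1
a_1 = 1: 6/1
a_2 = 2: 17/3
a_3 = 1: 23/4
a_4 = 10: 247/43
a_5 = 1: 270/47
a_6 = 2: 787/137

787/137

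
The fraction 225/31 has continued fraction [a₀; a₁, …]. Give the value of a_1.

⌊225/31⌋ = 7, remainder 8
⌊31/8⌋ = 3, remainder 7

3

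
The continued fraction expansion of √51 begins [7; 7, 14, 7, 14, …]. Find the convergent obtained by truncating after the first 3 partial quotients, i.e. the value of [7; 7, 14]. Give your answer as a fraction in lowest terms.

707/99

Start with 14.
7 + 1/(14/1) = 7 + 1/14 = 99/14
7 + 1/(99/14) = 7 + 14/99 = 707/99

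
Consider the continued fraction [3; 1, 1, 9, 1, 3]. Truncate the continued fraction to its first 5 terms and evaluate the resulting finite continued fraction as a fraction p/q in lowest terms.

74/21

a_0 = 3: 3/1
a_1 = 1: 4/1
a_2 = 1: 7/2
a_3 = 9: 67/19
a_4 = 1: 74/21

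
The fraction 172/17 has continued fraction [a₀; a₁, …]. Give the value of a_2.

2

172 ÷ 17 → quotient 10, remainder 2
17 ÷ 2 → quotient 8, remainder 1
2 ÷ 1 → quotient 2, remainder 0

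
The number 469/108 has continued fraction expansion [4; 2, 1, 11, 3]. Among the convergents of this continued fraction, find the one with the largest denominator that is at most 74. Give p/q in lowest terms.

List convergents until the denominator exceeds the bound:
a_0 = 4: 4/1  (≤ bound)
a_1 = 2: 9/2  (≤ bound)
a_2 = 1: 13/3  (≤ bound)
a_3 = 11: 152/35  (≤ bound)
a_4 = 3: 469/108  (> 74, stop)

152/35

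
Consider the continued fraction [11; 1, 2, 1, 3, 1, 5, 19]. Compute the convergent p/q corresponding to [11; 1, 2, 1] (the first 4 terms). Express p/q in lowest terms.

47/4

Compute successive convergents:
a_0 = 11: 11/1
a_1 = 1: 12/1
a_2 = 2: 35/3
a_3 = 1: 47/4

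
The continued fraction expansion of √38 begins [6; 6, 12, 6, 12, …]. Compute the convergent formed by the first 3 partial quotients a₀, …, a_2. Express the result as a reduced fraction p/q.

450/73

a_0 = 6: 6/1
a_1 = 6: 37/6
a_2 = 12: 450/73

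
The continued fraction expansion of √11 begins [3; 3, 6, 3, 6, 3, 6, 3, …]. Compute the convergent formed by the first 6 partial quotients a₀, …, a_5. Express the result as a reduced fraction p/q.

Start with 3.
6 + 1/(3/1) = 6 + 1/3 = 19/3
3 + 1/(19/3) = 3 + 3/19 = 60/19
6 + 1/(60/19) = 6 + 19/60 = 379/60
3 + 1/(379/60) = 3 + 60/379 = 1197/379
3 + 1/(1197/379) = 3 + 379/1197 = 3970/1197

3970/1197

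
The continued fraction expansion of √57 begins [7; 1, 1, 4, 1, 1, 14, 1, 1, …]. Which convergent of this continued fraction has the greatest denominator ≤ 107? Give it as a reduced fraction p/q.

List convergents until the denominator exceeds the bound:
a_0 = 7: 7/1  (≤ bound)
a_1 = 1: 8/1  (≤ bound)
a_2 = 1: 15/2  (≤ bound)
a_3 = 4: 68/9  (≤ bound)
a_4 = 1: 83/11  (≤ bound)
a_5 = 1: 151/20  (≤ bound)
a_6 = 14: 2197/291  (> 107, stop)

151/20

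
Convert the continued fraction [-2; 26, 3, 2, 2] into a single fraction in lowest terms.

-877/447

Work from the innermost term outward:
Start with 2.
2 + 1/(2/1) = 2 + 1/2 = 5/2
3 + 1/(5/2) = 3 + 2/5 = 17/5
26 + 1/(17/5) = 26 + 5/17 = 447/17
-2 + 1/(447/17) = -2 + 17/447 = -877/447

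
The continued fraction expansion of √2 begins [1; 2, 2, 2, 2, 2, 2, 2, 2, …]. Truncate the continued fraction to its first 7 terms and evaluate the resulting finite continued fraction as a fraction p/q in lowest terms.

239/169

Compute successive convergents:
a_0 = 1: 1/1
a_1 = 2: 3/2
a_2 = 2: 7/5
a_3 = 2: 17/12
a_4 = 2: 41/29
a_5 = 2: 99/70
a_6 = 2: 239/169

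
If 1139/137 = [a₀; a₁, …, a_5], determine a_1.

3

Run the Euclidean algorithm, recording each quotient:
1139 ÷ 137 → quotient 8, remainder 43
137 ÷ 43 → quotient 3, remainder 8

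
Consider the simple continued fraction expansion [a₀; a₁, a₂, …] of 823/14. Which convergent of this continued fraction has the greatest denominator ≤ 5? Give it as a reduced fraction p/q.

a_0 = 58: 58/1  (≤ bound)
a_1 = 1: 59/1  (≤ bound)
a_2 = 3: 235/4  (≤ bound)
a_3 = 1: 294/5  (≤ bound)
a_4 = 2: 823/14  (> 5, stop)

294/5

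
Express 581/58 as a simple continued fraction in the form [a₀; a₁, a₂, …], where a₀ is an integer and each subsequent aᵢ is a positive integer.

[10; 58]

Repeatedly divide and take the remainder:
581 = 10·58 + 1, so a_0 = 10
58 = 58·1 + 0, so a_1 = 58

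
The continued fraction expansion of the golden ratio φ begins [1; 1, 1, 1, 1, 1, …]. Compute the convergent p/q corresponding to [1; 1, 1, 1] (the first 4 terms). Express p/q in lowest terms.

Use the convergent recurrence hₖ = aₖ·hₖ₋₁ + hₖ₋₂ (and likewise for the denominators kₖ):
a_0 = 1: 1/1
a_1 = 1: 2/1
a_2 = 1: 3/2
a_3 = 1: 5/3

5/3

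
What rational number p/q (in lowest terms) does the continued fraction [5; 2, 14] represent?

159/29

Compute successive convergents:
a_0 = 5: 5/1
a_1 = 2: 11/2
a_2 = 14: 159/29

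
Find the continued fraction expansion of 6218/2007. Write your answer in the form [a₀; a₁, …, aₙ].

[3; 10, 5, 3, 12]

⌊6218/2007⌋ = 3, remainder 197
⌊2007/197⌋ = 10, remainder 37
⌊197/37⌋ = 5, remainder 12
⌊37/12⌋ = 3, remainder 1
⌊12/1⌋ = 12, remainder 0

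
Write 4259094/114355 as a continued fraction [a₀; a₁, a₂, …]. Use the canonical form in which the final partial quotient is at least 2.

Run the Euclidean algorithm, recording each quotient:
⌊4259094/114355⌋ = 37, remainder 27959
⌊114355/27959⌋ = 4, remainder 2519
⌊27959/2519⌋ = 11, remainder 250
⌊2519/250⌋ = 10, remainder 19
⌊250/19⌋ = 13, remainder 3
⌊19/3⌋ = 6, remainder 1
⌊3/1⌋ = 3, remainder 0

[37; 4, 11, 10, 13, 6, 3]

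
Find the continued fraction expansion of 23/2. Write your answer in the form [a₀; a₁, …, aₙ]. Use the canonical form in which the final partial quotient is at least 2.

[11; 2]

23 ÷ 2 → quotient 11, remainder 1
2 ÷ 1 → quotient 2, remainder 0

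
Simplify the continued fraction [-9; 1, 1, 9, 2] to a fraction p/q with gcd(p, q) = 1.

-339/40

Use the convergent recurrence hₖ = aₖ·hₖ₋₁ + hₖ₋₂ (and likewise for the denominators kₖ):
a_0 = -9: -9/1
a_1 = 1: -8/1
a_2 = 1: -17/2
a_3 = 9: -161/19
a_4 = 2: -339/40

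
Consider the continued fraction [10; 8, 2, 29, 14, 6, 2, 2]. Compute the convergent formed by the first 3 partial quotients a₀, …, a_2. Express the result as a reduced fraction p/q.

172/17

a_0 = 10: 10/1
a_1 = 8: 81/8
a_2 = 2: 172/17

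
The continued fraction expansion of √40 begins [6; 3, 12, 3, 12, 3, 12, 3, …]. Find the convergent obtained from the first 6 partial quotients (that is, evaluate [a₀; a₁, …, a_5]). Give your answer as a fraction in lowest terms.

Compute successive convergents:
a_0 = 6: 6/1
a_1 = 3: 19/3
a_2 = 12: 234/37
a_3 = 3: 721/114
a_4 = 12: 8886/1405
a_5 = 3: 27379/4329

27379/4329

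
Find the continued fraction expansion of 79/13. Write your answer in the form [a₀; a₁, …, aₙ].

[6; 13]

79 ÷ 13 → quotient 6, remainder 1
13 ÷ 1 → quotient 13, remainder 0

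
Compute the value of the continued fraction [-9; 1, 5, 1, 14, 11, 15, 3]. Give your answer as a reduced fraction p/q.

Starting at the tail and folding back:
Start with 3.
15 + 1/(3/1) = 15 + 1/3 = 46/3
11 + 1/(46/3) = 11 + 3/46 = 509/46
14 + 1/(509/46) = 14 + 46/509 = 7172/509
1 + 1/(7172/509) = 1 + 509/7172 = 7681/7172
5 + 1/(7681/7172) = 5 + 7172/7681 = 45577/7681
1 + 1/(45577/7681) = 1 + 7681/45577 = 53258/45577
-9 + 1/(53258/45577) = -9 + 45577/53258 = -433745/53258

-433745/53258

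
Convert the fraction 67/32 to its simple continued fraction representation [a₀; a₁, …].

[2; 10, 1, 2]

⌊67/32⌋ = 2, remainder 3
⌊32/3⌋ = 10, remainder 2
⌊3/2⌋ = 1, remainder 1
⌊2/1⌋ = 2, remainder 0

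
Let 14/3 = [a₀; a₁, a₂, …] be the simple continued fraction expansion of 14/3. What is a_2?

2

⌊14/3⌋ = 4, remainder 2
⌊3/2⌋ = 1, remainder 1
⌊2/1⌋ = 2, remainder 0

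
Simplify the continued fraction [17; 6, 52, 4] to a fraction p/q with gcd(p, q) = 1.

21595/1258

Start with 4.
52 + 1/(4/1) = 52 + 1/4 = 209/4
6 + 1/(209/4) = 6 + 4/209 = 1258/209
17 + 1/(1258/209) = 17 + 209/1258 = 21595/1258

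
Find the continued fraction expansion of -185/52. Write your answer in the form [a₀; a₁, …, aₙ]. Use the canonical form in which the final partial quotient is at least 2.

Repeatedly divide and take the remainder:
-185 ÷ 52 → quotient -4, remainder 23
52 ÷ 23 → quotient 2, remainder 6
23 ÷ 6 → quotient 3, remainder 5
6 ÷ 5 → quotient 1, remainder 1
5 ÷ 1 → quotient 5, remainder 0

[-4; 2, 3, 1, 5]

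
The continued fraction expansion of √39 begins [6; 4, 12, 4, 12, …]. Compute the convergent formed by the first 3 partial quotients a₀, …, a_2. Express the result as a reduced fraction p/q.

306/49

Use the convergent recurrence hₖ = aₖ·hₖ₋₁ + hₖ₋₂ (and likewise for the denominators kₖ):
a_0 = 6: 6/1
a_1 = 4: 25/4
a_2 = 12: 306/49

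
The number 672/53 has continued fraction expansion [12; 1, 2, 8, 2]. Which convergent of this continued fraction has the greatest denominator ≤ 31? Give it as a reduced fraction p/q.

317/25

List convergents until the denominator exceeds the bound:
a_0 = 12: 12/1  (≤ bound)
a_1 = 1: 13/1  (≤ bound)
a_2 = 2: 38/3  (≤ bound)
a_3 = 8: 317/25  (≤ bound)
a_4 = 2: 672/53  (> 31, stop)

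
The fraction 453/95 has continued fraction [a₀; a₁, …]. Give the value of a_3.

⌊453/95⌋ = 4, remainder 73
⌊95/73⌋ = 1, remainder 22
⌊73/22⌋ = 3, remainder 7
⌊22/7⌋ = 3, remainder 1

3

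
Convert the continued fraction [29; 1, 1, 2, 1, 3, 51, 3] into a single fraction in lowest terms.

119047/4025

Start with 3.
51 + 1/(3/1) = 51 + 1/3 = 154/3
3 + 1/(154/3) = 3 + 3/154 = 465/154
1 + 1/(465/154) = 1 + 154/465 = 619/465
2 + 1/(619/465) = 2 + 465/619 = 1703/619
1 + 1/(1703/619) = 1 + 619/1703 = 2322/1703
1 + 1/(2322/1703) = 1 + 1703/2322 = 4025/2322
29 + 1/(4025/2322) = 29 + 2322/4025 = 119047/4025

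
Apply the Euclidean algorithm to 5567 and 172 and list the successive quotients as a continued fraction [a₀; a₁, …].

5567 = 32·172 + 63, so a_0 = 32
172 = 2·63 + 46, so a_1 = 2
63 = 1·46 + 17, so a_2 = 1
46 = 2·17 + 12, so a_3 = 2
17 = 1·12 + 5, so a_4 = 1
12 = 2·5 + 2, so a_5 = 2
5 = 2·2 + 1, so a_6 = 2
2 = 2·1 + 0, so a_7 = 2

[32; 2, 1, 2, 1, 2, 2, 2]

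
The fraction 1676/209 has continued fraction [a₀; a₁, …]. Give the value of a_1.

Run the Euclidean algorithm, recording each quotient:
1676 = 8·209 + 4, so a_0 = 8
209 = 52·4 + 1, so a_1 = 52

52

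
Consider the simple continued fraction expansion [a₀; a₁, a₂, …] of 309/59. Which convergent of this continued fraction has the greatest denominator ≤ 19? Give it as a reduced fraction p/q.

List convergents until the denominator exceeds the bound:
a_0 = 5: 5/1  (≤ bound)
a_1 = 4: 21/4  (≤ bound)
a_2 = 4: 89/17  (≤ bound)
a_3 = 1: 110/21  (> 19, stop)

89/17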